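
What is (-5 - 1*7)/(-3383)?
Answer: 12/3383 ≈ 0.0035471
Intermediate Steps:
(-5 - 1*7)/(-3383) = (-5 - 7)*(-1/3383) = -12*(-1/3383) = 12/3383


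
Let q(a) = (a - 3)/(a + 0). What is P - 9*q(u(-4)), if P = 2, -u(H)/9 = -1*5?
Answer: -32/5 ≈ -6.4000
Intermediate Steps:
u(H) = 45 (u(H) = -(-9)*5 = -9*(-5) = 45)
q(a) = (-3 + a)/a
P - 9*q(u(-4)) = 2 - 9*(-3 + 45)/45 = 2 - 42/5 = -32/5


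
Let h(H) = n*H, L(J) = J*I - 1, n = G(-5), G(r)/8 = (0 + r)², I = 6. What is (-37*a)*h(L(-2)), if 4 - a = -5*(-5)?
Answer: -2020200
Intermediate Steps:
G(r) = 8*r² (G(r) = 8*(0 + r)² = 8*r²)
n = 200 (n = 8*(-5)² = 8*25 = 200)
L(J) = -1 + 6*J (L(J) = J*6 - 1 = 6*J - 1 = -1 + 6*J)
a = -21 (a = 4 - (-5)*(-5) = 4 - 1*25 = 4 - 25 = -21)
h(H) = 200*H
(-37*a)*h(L(-2)) = (-37*(-21))*(200*(-1 + 6*(-2))) = 777*(200*(-1 - 12)) = 777*(200*(-13)) = 777*(-2600) = -2020200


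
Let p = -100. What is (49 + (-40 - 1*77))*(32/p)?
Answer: 544/25 ≈ 21.760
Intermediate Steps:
(49 + (-40 - 1*77))*(32/p) = (49 + (-40 - 1*77))*(32/(-100)) = (49 + (-40 - 77))*(32*(-1/100)) = (49 - 117)*(-8/25) = -68*(-8/25) = 544/25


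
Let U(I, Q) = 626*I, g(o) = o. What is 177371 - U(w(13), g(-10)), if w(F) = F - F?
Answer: 177371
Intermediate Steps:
w(F) = 0
177371 - U(w(13), g(-10)) = 177371 - 626*0 = 177371 - 1*0 = 177371 + 0 = 177371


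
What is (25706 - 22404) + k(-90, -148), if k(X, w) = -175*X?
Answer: 19052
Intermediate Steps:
(25706 - 22404) + k(-90, -148) = (25706 - 22404) - 175*(-90) = 3302 + 15750 = 19052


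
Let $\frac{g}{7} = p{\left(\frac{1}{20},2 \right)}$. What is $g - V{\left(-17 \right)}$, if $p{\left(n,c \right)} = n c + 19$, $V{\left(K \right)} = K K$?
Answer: $- \frac{1553}{10} \approx -155.3$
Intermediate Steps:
$V{\left(K \right)} = K^{2}$
$p{\left(n,c \right)} = 19 + c n$ ($p{\left(n,c \right)} = c n + 19 = 19 + c n$)
$g = \frac{1337}{10}$ ($g = 7 \left(19 + \frac{2}{20}\right) = 7 \left(19 + 2 \cdot \frac{1}{20}\right) = 7 \left(19 + \frac{1}{10}\right) = 7 \cdot \frac{191}{10} = \frac{1337}{10} \approx 133.7$)
$g - V{\left(-17 \right)} = \frac{1337}{10} - \left(-17\right)^{2} = \frac{1337}{10} - 289 = - \frac{1553}{10}$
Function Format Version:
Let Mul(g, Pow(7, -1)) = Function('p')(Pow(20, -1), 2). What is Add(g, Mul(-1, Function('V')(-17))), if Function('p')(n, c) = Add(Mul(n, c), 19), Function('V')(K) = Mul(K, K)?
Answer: Rational(-1553, 10) ≈ -155.30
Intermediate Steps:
Function('V')(K) = Pow(K, 2)
Function('p')(n, c) = Add(19, Mul(c, n)) (Function('p')(n, c) = Add(Mul(c, n), 19) = Add(19, Mul(c, n)))
g = Rational(1337, 10) (g = Mul(7, Add(19, Mul(2, Pow(20, -1)))) = Mul(7, Add(19, Mul(2, Rational(1, 20)))) = Mul(7, Add(19, Rational(1, 10))) = Mul(7, Rational(191, 10)) = Rational(1337, 10) ≈ 133.70)
Add(g, Mul(-1, Function('V')(-17))) = Add(Rational(1337, 10), Mul(-1, Pow(-17, 2))) = Add(Rational(1337, 10), Mul(-1, 289)) = Add(Rational(1337, 10), -289) = Rational(-1553, 10)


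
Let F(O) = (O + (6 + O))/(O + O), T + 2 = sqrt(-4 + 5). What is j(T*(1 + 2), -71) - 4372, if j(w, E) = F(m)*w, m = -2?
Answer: -8741/2 ≈ -4370.5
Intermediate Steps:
T = -1 (T = -2 + sqrt(-4 + 5) = -2 + sqrt(1) = -2 + 1 = -1)
F(O) = (6 + 2*O)/(2*O) (F(O) = (6 + 2*O)/((2*O)) = (6 + 2*O)*(1/(2*O)) = (6 + 2*O)/(2*O))
j(w, E) = -w/2 (j(w, E) = ((3 - 2)/(-2))*w = (-1/2*1)*w = -w/2)
j(T*(1 + 2), -71) - 4372 = -(-1)*(1 + 2)/2 - 4372 = -(-1)*3/2 - 4372 = -1/2*(-3) - 4372 = 3/2 - 4372 = -8741/2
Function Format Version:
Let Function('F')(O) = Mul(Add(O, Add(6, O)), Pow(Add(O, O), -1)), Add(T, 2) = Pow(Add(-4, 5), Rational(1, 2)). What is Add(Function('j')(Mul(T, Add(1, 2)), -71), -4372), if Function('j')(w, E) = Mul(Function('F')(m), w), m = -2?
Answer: Rational(-8741, 2) ≈ -4370.5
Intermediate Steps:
T = -1 (T = Add(-2, Pow(Add(-4, 5), Rational(1, 2))) = Add(-2, Pow(1, Rational(1, 2))) = Add(-2, 1) = -1)
Function('F')(O) = Mul(Rational(1, 2), Pow(O, -1), Add(6, Mul(2, O))) (Function('F')(O) = Mul(Add(6, Mul(2, O)), Pow(Mul(2, O), -1)) = Mul(Add(6, Mul(2, O)), Mul(Rational(1, 2), Pow(O, -1))) = Mul(Rational(1, 2), Pow(O, -1), Add(6, Mul(2, O))))
Function('j')(w, E) = Mul(Rational(-1, 2), w) (Function('j')(w, E) = Mul(Mul(Pow(-2, -1), Add(3, -2)), w) = Mul(Mul(Rational(-1, 2), 1), w) = Mul(Rational(-1, 2), w))
Add(Function('j')(Mul(T, Add(1, 2)), -71), -4372) = Add(Mul(Rational(-1, 2), Mul(-1, Add(1, 2))), -4372) = Add(Mul(Rational(-1, 2), Mul(-1, 3)), -4372) = Add(Mul(Rational(-1, 2), -3), -4372) = Add(Rational(3, 2), -4372) = Rational(-8741, 2)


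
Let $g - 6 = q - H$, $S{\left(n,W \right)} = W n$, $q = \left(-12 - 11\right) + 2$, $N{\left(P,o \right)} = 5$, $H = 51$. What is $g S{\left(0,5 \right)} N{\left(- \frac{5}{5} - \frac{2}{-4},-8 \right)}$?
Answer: $0$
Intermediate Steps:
$q = -21$ ($q = -23 + 2 = -21$)
$g = -66$ ($g = 6 - 72 = -66$)
$g S{\left(0,5 \right)} N{\left(- \frac{5}{5} - \frac{2}{-4},-8 \right)} = - 66 \cdot 5 \cdot 0 \cdot 5 = \left(-66\right) 0 \cdot 5 = 0 \cdot 5 = 0$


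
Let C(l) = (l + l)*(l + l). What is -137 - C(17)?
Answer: -1293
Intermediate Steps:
C(l) = 4*l² (C(l) = (2*l)*(2*l) = 4*l²)
-137 - C(17) = -137 - 4*17² = -137 - 4*289 = -137 - 1*1156 = -137 - 1156 = -1293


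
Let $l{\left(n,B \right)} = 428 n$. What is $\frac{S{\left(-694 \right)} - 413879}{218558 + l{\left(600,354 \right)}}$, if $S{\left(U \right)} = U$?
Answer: $- \frac{414573}{475358} \approx -0.87213$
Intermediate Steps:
$\frac{S{\left(-694 \right)} - 413879}{218558 + l{\left(600,354 \right)}} = \frac{-694 - 413879}{218558 + 428 \cdot 600} = - \frac{414573}{218558 + 256800} = - \frac{414573}{475358}$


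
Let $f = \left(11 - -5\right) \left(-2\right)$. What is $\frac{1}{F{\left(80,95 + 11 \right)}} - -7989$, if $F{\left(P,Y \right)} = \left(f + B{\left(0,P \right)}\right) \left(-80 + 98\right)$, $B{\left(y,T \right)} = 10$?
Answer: $\frac{3163643}{396} \approx 7989.0$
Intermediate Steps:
$f = -32$ ($f = \left(11 + 5\right) \left(-2\right) = 16 \left(-2\right) = -32$)
$F{\left(P,Y \right)} = -396$ ($F{\left(P,Y \right)} = \left(-32 + 10\right) \left(-80 + 98\right) = \left(-22\right) 18 = -396$)
$\frac{1}{F{\left(80,95 + 11 \right)}} - -7989 = \frac{1}{-396} - -7989 = - \frac{1}{396} + 7989 = \frac{3163643}{396}$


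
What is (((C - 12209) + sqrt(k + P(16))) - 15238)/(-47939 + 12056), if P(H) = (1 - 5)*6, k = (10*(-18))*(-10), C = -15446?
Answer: 42893/35883 - 4*sqrt(111)/35883 ≈ 1.1942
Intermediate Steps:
k = 1800 (k = -180*(-10) = 1800)
P(H) = -24 (P(H) = -4*6 = -24)
(((C - 12209) + sqrt(k + P(16))) - 15238)/(-47939 + 12056) = (((-15446 - 12209) + sqrt(1800 - 24)) - 15238)/(-47939 + 12056) = ((-27655 + sqrt(1776)) - 15238)/(-35883) = ((-27655 + 4*sqrt(111)) - 15238)*(-1/35883) = (-42893 + 4*sqrt(111))*(-1/35883) = 42893/35883 - 4*sqrt(111)/35883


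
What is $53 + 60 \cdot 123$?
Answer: $7433$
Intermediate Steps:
$53 + 60 \cdot 123 = 53 + 7380 = 7433$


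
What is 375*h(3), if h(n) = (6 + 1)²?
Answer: 18375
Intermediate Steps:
h(n) = 49 (h(n) = 7² = 49)
375*h(3) = 375*49 = 18375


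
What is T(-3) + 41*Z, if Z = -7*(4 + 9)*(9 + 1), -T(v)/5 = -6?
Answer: -37280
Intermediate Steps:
T(v) = 30 (T(v) = -5*(-6) = 30)
Z = -910 (Z = -91*10 = -7*130 = -910)
T(-3) + 41*Z = 30 + 41*(-910) = 30 - 37310 = -37280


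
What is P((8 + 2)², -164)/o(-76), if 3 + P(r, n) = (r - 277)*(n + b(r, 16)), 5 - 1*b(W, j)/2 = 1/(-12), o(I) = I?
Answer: -54451/152 ≈ -358.23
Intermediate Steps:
b(W, j) = 61/6 (b(W, j) = 10 - 2/(-12) = 10 - 2*(-1/12) = 10 + ⅙ = 61/6)
P(r, n) = -3 + (-277 + r)*(61/6 + n) (P(r, n) = -3 + (r - 277)*(n + 61/6) = -3 + (-277 + r)*(61/6 + n))
P((8 + 2)², -164)/o(-76) = (-16915/6 - 277*(-164) + 61*(8 + 2)²/6 - 164*(8 + 2)²)/(-76) = (-16915/6 + 45428 + (61/6)*10² - 164*10²)*(-1/76) = (-16915/6 + 45428 + (61/6)*100 - 164*100)*(-1/76) = (-16915/6 + 45428 + 3050/3 - 16400)*(-1/76) = (54451/2)*(-1/76) = -54451/152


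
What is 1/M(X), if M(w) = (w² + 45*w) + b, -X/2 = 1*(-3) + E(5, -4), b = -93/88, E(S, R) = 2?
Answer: 88/8179 ≈ 0.010759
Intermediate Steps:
b = -93/88 (b = -93*1/88 = -93/88 ≈ -1.0568)
X = 2 (X = -2*(1*(-3) + 2) = -2*(-3 + 2) = -2*(-1) = 2)
M(w) = -93/88 + w² + 45*w (M(w) = (w² + 45*w) - 93/88 = -93/88 + w² + 45*w)
1/M(X) = 1/(-93/88 + 2² + 45*2) = 1/(-93/88 + 4 + 90) = 1/(8179/88) = 88/8179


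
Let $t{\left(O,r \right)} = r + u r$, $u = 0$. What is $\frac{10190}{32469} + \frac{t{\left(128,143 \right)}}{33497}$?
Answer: $\frac{345977497}{1087614093} \approx 0.31811$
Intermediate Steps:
$t{\left(O,r \right)} = r$ ($t{\left(O,r \right)} = r + 0 r = r + 0 = r$)
$\frac{10190}{32469} + \frac{t{\left(128,143 \right)}}{33497} = \frac{10190}{32469} + \frac{143}{33497} = \frac{345977497}{1087614093}$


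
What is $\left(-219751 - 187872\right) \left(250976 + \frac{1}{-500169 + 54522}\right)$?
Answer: $- \frac{45591287993713433}{445647} \approx -1.023 \cdot 10^{11}$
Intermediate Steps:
$\left(-219751 - 187872\right) \left(250976 + \frac{1}{-500169 + 54522}\right) = - 407623 \left(250976 + \frac{1}{-445647}\right) = - 407623 \left(250976 - \frac{1}{445647}\right) = \left(-407623\right) \frac{111846701471}{445647} = - \frac{45591287993713433}{445647}$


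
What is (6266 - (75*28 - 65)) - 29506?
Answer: -25275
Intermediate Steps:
(6266 - (75*28 - 65)) - 29506 = (6266 - (2100 - 65)) - 29506 = (6266 - 1*2035) - 29506 = (6266 - 2035) - 29506 = 4231 - 29506 = -25275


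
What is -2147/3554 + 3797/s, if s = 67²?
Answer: 3856655/15953906 ≈ 0.24174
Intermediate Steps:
s = 4489
-2147/3554 + 3797/s = -2147/3554 + 3797/4489 = 3856655/15953906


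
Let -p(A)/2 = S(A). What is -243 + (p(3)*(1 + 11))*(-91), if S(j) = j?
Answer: 6309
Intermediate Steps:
p(A) = -2*A
-243 + (p(3)*(1 + 11))*(-91) = -243 + ((-2*3)*(1 + 11))*(-91) = -243 - 6*12*(-91) = -243 - 72*(-91) = -243 + 6552 = 6309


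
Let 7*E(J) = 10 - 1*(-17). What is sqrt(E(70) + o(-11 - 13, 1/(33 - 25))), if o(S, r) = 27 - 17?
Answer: sqrt(679)/7 ≈ 3.7225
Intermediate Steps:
E(J) = 27/7 (E(J) = (10 - 1*(-17))/7 = (10 + 17)/7 = (1/7)*27 = 27/7)
o(S, r) = 10
sqrt(E(70) + o(-11 - 13, 1/(33 - 25))) = sqrt(27/7 + 10) = sqrt(97/7) = sqrt(679)/7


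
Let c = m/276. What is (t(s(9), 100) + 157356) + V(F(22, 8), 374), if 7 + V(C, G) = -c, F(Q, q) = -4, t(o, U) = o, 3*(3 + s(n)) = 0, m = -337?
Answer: 43427833/276 ≈ 1.5735e+5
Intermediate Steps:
c = -337/276 ≈ -1.2210
s(n) = -3 (s(n) = -3 + (1/3)*0 = -3 + 0 = -3)
V(C, G) = -1595/276 (V(C, G) = -7 - 1*(-337/276) = -7 + 337/276 = -1595/276)
(t(s(9), 100) + 157356) + V(F(22, 8), 374) = (-3 + 157356) - 1595/276 = 157353 - 1595/276 = 43427833/276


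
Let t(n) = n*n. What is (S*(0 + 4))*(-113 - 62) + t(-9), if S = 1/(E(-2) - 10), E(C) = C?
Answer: 418/3 ≈ 139.33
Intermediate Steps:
t(n) = n**2
S = -1/12 (S = 1/(-2 - 10) = 1/(-12) = -1/12 ≈ -0.083333)
(S*(0 + 4))*(-113 - 62) + t(-9) = (-(0 + 4)/12)*(-113 - 62) + (-9)**2 = -1/12*4*(-175) + 81 = -1/3*(-175) + 81 = 175/3 + 81 = 418/3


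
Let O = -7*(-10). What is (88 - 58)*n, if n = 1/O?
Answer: 3/7 ≈ 0.42857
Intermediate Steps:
O = 70
n = 1/70 ≈ 0.014286
(88 - 58)*n = (88 - 58)*(1/70) = 30*(1/70) = 3/7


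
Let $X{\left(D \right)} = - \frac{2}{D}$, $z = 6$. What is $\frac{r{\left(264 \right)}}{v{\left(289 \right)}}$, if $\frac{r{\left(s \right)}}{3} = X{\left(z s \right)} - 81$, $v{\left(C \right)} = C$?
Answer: $- \frac{64153}{76296} \approx -0.84084$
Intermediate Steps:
$r{\left(s \right)} = -243 - \frac{1}{s}$ ($r{\left(s \right)} = 3 \left(- \frac{2}{6 s} - 81\right) = 3 \left(- 2 \frac{1}{6 s} - 81\right) = 3 \left(- \frac{1}{3 s} - 81\right) = 3 \left(-81 - \frac{1}{3 s}\right) = -243 - \frac{1}{s}$)
$\frac{r{\left(264 \right)}}{v{\left(289 \right)}} = \frac{-243 - \frac{1}{264}}{289} = \left(-243 - \frac{1}{264}\right) \frac{1}{289} = \left(- \frac{64153}{264}\right) \frac{1}{289} = - \frac{64153}{76296}$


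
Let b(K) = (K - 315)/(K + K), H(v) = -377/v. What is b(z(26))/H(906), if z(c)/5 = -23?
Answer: -38958/8671 ≈ -4.4929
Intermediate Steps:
z(c) = -115 (z(c) = 5*(-23) = -115)
b(K) = (-315 + K)/(2*K) (b(K) = (-315 + K)/((2*K)) = (-315 + K)*(1/(2*K)) = (-315 + K)/(2*K))
b(z(26))/H(906) = ((½)*(-315 - 115)/(-115))/((-377/906)) = ((½)*(-1/115)*(-430))/((-377*1/906)) = 43/(23*(-377/906)) = (43/23)*(-906/377) = -38958/8671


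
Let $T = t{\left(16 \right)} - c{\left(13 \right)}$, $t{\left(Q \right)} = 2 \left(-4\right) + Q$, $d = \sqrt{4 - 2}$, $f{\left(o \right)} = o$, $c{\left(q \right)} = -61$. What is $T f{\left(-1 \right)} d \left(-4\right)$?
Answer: $276 \sqrt{2} \approx 390.32$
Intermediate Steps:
$d = \sqrt{2} \approx 1.4142$
$t{\left(Q \right)} = -8 + Q$
$T = 69$ ($T = \left(-8 + 16\right) - -61 = 8 + 61 = 69$)
$T f{\left(-1 \right)} d \left(-4\right) = 69 - \sqrt{2} \left(-4\right) = 69 \cdot 4 \sqrt{2} = 276 \sqrt{2}$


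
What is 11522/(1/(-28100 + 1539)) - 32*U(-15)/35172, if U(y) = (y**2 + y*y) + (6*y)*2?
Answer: -298997017874/977 ≈ -3.0604e+8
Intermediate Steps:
U(y) = 2*y**2 + 12*y (U(y) = (y**2 + y**2) + 12*y = 2*y**2 + 12*y)
11522/(1/(-28100 + 1539)) - 32*U(-15)/35172 = 11522/(1/(-28100 + 1539)) - 64*(-15)*(6 - 15)/35172 = 11522/(1/(-26561)) - 64*(-15)*(-9)*(1/35172) = 11522/(-1/26561) - 32*270*(1/35172) = 11522*(-26561) - 8640*1/35172 = -306035842 - 240/977 = -298997017874/977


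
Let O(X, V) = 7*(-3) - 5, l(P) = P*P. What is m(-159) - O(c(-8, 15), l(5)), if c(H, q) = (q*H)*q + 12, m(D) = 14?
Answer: 40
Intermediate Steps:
l(P) = P²
c(H, q) = 12 + H*q² (c(H, q) = (H*q)*q + 12 = H*q² + 12 = 12 + H*q²)
O(X, V) = -26 (O(X, V) = -21 - 5 = -26)
m(-159) - O(c(-8, 15), l(5)) = 14 - 1*(-26) = 14 + 26 = 40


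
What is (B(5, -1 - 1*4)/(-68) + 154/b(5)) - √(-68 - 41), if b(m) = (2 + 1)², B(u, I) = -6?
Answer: 5263/306 - I*√109 ≈ 17.199 - 10.44*I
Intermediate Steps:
b(m) = 9 (b(m) = 3² = 9)
(B(5, -1 - 1*4)/(-68) + 154/b(5)) - √(-68 - 41) = (-6/(-68) + 154/9) - √(-68 - 41) = (-6*(-1/68) + 154*(⅑)) - √(-109) = (3/34 + 154/9) - I*√109 = 5263/306 - I*√109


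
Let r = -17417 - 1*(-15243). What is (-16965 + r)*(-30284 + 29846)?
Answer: 8382882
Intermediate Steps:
r = -2174 (r = -17417 + 15243 = -2174)
(-16965 + r)*(-30284 + 29846) = (-16965 - 2174)*(-30284 + 29846) = -19139*(-438) = 8382882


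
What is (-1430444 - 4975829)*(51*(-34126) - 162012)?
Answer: 12187537193574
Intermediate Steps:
(-1430444 - 4975829)*(51*(-34126) - 162012) = -6406273*(-1740426 - 162012) = -6406273*(-1902438) = 12187537193574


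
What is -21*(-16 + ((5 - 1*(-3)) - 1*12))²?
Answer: -8400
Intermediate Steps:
-21*(-16 + ((5 - 1*(-3)) - 1*12))² = -21*(-16 + ((5 + 3) - 12))² = -21*(-16 + (8 - 12))² = -21*(-16 - 4)² = -21*(-20)² = -21*400 = -8400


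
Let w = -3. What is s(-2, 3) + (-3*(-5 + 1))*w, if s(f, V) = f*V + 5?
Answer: -37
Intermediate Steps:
s(f, V) = 5 + V*f (s(f, V) = V*f + 5 = 5 + V*f)
s(-2, 3) + (-3*(-5 + 1))*w = (5 + 3*(-2)) - 3*(-5 + 1)*(-3) = (5 - 6) - 3*(-4)*(-3) = -1 + 12*(-3) = -1 - 36 = -37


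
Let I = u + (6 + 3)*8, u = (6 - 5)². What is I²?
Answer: 5329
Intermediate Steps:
u = 1 (u = 1² = 1)
I = 73 (I = 1 + (6 + 3)*8 = 1 + 9*8 = 1 + 72 = 73)
I² = 73² = 5329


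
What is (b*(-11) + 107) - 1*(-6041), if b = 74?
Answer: 5334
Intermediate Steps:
(b*(-11) + 107) - 1*(-6041) = (74*(-11) + 107) - 1*(-6041) = (-814 + 107) + 6041 = -707 + 6041 = 5334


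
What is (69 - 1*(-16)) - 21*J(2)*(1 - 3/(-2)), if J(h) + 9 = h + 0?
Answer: 905/2 ≈ 452.50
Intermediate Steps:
J(h) = -9 + h (J(h) = -9 + (h + 0) = -9 + h)
(69 - 1*(-16)) - 21*J(2)*(1 - 3/(-2)) = (69 - 1*(-16)) - 21*(-9 + 2)*(1 - 3/(-2)) = (69 + 16) - (-147)*(1 - 3*(-1/2)) = 85 - (-147)*(1 + 3/2) = 85 - (-147)*5/2 = 85 - 21*(-35/2) = 85 + 735/2 = 905/2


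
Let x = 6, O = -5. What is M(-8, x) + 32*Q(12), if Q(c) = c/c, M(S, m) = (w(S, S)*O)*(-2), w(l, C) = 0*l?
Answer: 32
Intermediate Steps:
w(l, C) = 0
M(S, m) = 0 (M(S, m) = (0*(-5))*(-2) = 0*(-2) = 0)
Q(c) = 1
M(-8, x) + 32*Q(12) = 0 + 32*1 = 0 + 32 = 32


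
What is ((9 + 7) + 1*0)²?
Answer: 256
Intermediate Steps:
((9 + 7) + 1*0)² = (16 + 0)² = 16² = 256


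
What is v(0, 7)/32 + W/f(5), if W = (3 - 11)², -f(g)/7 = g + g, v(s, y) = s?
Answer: -32/35 ≈ -0.91429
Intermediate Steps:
f(g) = -14*g (f(g) = -7*(g + g) = -14*g)
W = 64 (W = (-8)² = 64)
v(0, 7)/32 + W/f(5) = 0/32 + 64/((-14*5)) = 0*(1/32) + 64/(-70) = 0 + 64*(-1/70) = 0 - 32/35 = -32/35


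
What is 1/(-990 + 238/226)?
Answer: -113/111751 ≈ -0.0010112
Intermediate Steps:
1/(-990 + 238/226) = 1/(-990 + 238*(1/226)) = 1/(-990 + 119/113) = 1/(-111751/113) = -113/111751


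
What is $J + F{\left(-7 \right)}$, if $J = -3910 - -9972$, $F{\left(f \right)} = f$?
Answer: $6055$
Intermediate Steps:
$J = 6062$ ($J = -3910 + 9972 = 6062$)
$J + F{\left(-7 \right)} = 6062 - 7 = 6055$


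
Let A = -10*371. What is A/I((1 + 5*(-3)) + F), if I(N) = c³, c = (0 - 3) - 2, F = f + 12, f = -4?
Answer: 742/25 ≈ 29.680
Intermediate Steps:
F = 8 (F = -4 + 12 = 8)
A = -3710
c = -5 (c = -3 - 2 = -5)
I(N) = -125 (I(N) = (-5)³ = -125)
A/I((1 + 5*(-3)) + F) = -3710/(-125) = -3710*(-1/125) = 742/25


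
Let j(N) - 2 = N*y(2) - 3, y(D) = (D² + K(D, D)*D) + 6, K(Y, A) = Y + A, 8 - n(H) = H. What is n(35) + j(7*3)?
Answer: 350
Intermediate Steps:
n(H) = 8 - H
K(Y, A) = A + Y
y(D) = 6 + 3*D² (y(D) = (D² + (D + D)*D) + 6 = (D² + (2*D)*D) + 6 = (D² + 2*D²) + 6 = 3*D² + 6 = 6 + 3*D²)
j(N) = -1 + 18*N (j(N) = 2 + (N*(6 + 3*2²) - 3) = 2 + (N*(6 + 3*4) - 3) = 2 + (N*(6 + 12) - 3) = 2 + (N*18 - 3) = 2 + (18*N - 3) = 2 + (-3 + 18*N) = -1 + 18*N)
n(35) + j(7*3) = (8 - 1*35) + (-1 + 18*(7*3)) = (8 - 35) + (-1 + 18*21) = -27 + (-1 + 378) = -27 + 377 = 350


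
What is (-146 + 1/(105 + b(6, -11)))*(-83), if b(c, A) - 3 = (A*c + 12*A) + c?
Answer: 1017995/84 ≈ 12119.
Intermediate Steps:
b(c, A) = 3 + c + 12*A + A*c (b(c, A) = 3 + ((A*c + 12*A) + c) = 3 + ((12*A + A*c) + c) = 3 + (c + 12*A + A*c) = 3 + c + 12*A + A*c)
(-146 + 1/(105 + b(6, -11)))*(-83) = (-146 + 1/(105 + (3 + 6 + 12*(-11) - 11*6)))*(-83) = (-146 + 1/(105 + (3 + 6 - 132 - 66)))*(-83) = (-146 + 1/(105 - 189))*(-83) = (-146 + 1/(-84))*(-83) = (-146 - 1/84)*(-83) = -12265/84*(-83) = 1017995/84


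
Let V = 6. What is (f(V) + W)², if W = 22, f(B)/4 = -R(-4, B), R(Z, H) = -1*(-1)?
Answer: 324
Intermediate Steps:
R(Z, H) = 1
f(B) = -4 (f(B) = 4*(-1*1) = 4*(-1) = -4)
(f(V) + W)² = (-4 + 22)² = 18² = 324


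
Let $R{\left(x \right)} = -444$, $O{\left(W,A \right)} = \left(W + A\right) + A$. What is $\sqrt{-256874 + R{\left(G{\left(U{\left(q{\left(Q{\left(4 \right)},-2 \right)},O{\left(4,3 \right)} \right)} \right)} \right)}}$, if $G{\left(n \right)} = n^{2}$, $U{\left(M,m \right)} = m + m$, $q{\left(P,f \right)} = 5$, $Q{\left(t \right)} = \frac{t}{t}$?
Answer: $i \sqrt{257318} \approx 507.27 i$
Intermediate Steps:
$Q{\left(t \right)} = 1$
$O{\left(W,A \right)} = W + 2 A$ ($O{\left(W,A \right)} = \left(A + W\right) + A = W + 2 A$)
$U{\left(M,m \right)} = 2 m$
$\sqrt{-256874 + R{\left(G{\left(U{\left(q{\left(Q{\left(4 \right)},-2 \right)},O{\left(4,3 \right)} \right)} \right)} \right)}} = \sqrt{-256874 - 444} = \sqrt{-257318} = i \sqrt{257318}$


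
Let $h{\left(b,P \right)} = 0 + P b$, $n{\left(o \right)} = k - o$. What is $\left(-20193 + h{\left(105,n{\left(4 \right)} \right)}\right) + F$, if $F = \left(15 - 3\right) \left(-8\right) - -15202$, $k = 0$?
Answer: $-5507$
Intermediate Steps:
$n{\left(o \right)} = - o$ ($n{\left(o \right)} = 0 - o = - o$)
$h{\left(b,P \right)} = P b$
$F = 15106$ ($F = 12 \left(-8\right) + 15202 = -96 + 15202 = 15106$)
$\left(-20193 + h{\left(105,n{\left(4 \right)} \right)}\right) + F = \left(-20193 + \left(-1\right) 4 \cdot 105\right) + 15106 = \left(-20193 - 420\right) + 15106 = -20613 + 15106 = -5507$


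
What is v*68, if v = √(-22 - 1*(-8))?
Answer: 68*I*√14 ≈ 254.43*I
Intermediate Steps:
v = I*√14 (v = √(-22 + 8) = √(-14) = I*√14 ≈ 3.7417*I)
v*68 = (I*√14)*68 = 68*I*√14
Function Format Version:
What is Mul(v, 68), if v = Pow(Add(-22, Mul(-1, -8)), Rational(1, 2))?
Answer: Mul(68, I, Pow(14, Rational(1, 2))) ≈ Mul(254.43, I)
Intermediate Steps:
v = Mul(I, Pow(14, Rational(1, 2))) (v = Pow(Add(-22, 8), Rational(1, 2)) = Pow(-14, Rational(1, 2)) = Mul(I, Pow(14, Rational(1, 2))) ≈ Mul(3.7417, I))
Mul(v, 68) = Mul(Mul(I, Pow(14, Rational(1, 2))), 68) = Mul(68, I, Pow(14, Rational(1, 2)))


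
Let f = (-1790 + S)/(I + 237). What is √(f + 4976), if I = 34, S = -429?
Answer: √364841067/271 ≈ 70.483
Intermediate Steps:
f = -2219/271 (f = (-1790 - 429)/(34 + 237) = -2219/271 ≈ -8.1882)
√(f + 4976) = √(-2219/271 + 4976) = √(1346277/271) = √364841067/271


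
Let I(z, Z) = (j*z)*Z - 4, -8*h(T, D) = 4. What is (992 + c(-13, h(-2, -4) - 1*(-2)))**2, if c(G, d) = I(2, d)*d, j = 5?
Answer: 4068289/4 ≈ 1.0171e+6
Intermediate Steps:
h(T, D) = -1/2 (h(T, D) = -1/8*4 = -1/2)
I(z, Z) = -4 + 5*Z*z (I(z, Z) = (5*z)*Z - 4 = 5*Z*z - 4 = -4 + 5*Z*z)
c(G, d) = d*(-4 + 10*d) (c(G, d) = (-4 + 5*d*2)*d = (-4 + 10*d)*d = d*(-4 + 10*d))
(992 + c(-13, h(-2, -4) - 1*(-2)))**2 = (992 + 2*(-1/2 - 1*(-2))*(-2 + 5*(-1/2 - 1*(-2))))**2 = (992 + 2*(-1/2 + 2)*(-2 + 5*(-1/2 + 2)))**2 = (992 + 2*(3/2)*(-2 + 5*(3/2)))**2 = (992 + 2*(3/2)*(-2 + 15/2))**2 = (992 + 2*(3/2)*(11/2))**2 = (992 + 33/2)**2 = (2017/2)**2 = 4068289/4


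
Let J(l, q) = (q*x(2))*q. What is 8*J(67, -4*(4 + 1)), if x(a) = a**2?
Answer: 12800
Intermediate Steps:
J(l, q) = 4*q**2 (J(l, q) = (q*2**2)*q = (q*4)*q = (4*q)*q = 4*q**2)
8*J(67, -4*(4 + 1)) = 8*(4*(-4*(4 + 1))**2) = 8*(4*(-4*5)**2) = 8*(4*(-20)**2) = 8*(4*400) = 8*1600 = 12800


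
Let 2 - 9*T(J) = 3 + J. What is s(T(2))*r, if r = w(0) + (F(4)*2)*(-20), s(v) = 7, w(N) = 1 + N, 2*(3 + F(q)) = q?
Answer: 287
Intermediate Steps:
F(q) = -3 + q/2
T(J) = -⅑ - J/9 (T(J) = 2/9 - (3 + J)/9 = 2/9 + (-⅓ - J/9) = -⅑ - J/9)
r = 41 (r = (1 + 0) + ((-3 + (½)*4)*2)*(-20) = 1 + ((-3 + 2)*2)*(-20) = 1 - 1*2*(-20) = 1 - 2*(-20) = 1 + 40 = 41)
s(T(2))*r = 7*41 = 287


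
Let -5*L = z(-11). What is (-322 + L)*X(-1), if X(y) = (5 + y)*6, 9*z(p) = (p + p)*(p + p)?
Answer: -119792/15 ≈ -7986.1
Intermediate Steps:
z(p) = 4*p²/9 (z(p) = ((p + p)*(p + p))/9 = ((2*p)*(2*p))/9 = (4*p²)/9 = 4*p²/9)
X(y) = 30 + 6*y
L = -484/45 (L = -4*(-11)²/45 = -4*121/45 = -⅕*484/9 = -484/45 ≈ -10.756)
(-322 + L)*X(-1) = (-322 - 484/45)*(30 + 6*(-1)) = -14974*(30 - 6)/45 = -14974/45*24 = -119792/15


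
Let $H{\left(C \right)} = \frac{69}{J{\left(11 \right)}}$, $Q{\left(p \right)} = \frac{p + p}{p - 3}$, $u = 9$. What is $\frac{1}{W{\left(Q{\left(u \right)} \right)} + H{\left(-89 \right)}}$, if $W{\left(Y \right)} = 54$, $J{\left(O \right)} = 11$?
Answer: $\frac{11}{663} \approx 0.016591$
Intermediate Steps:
$Q{\left(p \right)} = \frac{2 p}{-3 + p}$
$H{\left(C \right)} = \frac{69}{11}$
$\frac{1}{W{\left(Q{\left(u \right)} \right)} + H{\left(-89 \right)}} = \frac{1}{54 + \frac{69}{11}} = \frac{1}{\frac{663}{11}} = \frac{11}{663}$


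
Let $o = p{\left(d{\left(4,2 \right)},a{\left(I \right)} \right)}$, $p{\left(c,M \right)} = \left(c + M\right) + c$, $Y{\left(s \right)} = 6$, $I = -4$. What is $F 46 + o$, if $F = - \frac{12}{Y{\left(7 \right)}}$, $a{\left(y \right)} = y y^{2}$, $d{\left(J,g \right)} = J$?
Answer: $-148$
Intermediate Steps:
$a{\left(y \right)} = y^{3}$
$p{\left(c,M \right)} = M + 2 c$ ($p{\left(c,M \right)} = \left(M + c\right) + c = M + 2 c$)
$o = -56$ ($o = \left(-4\right)^{3} + 2 \cdot 4 = -64 + 8 = -56$)
$F = -2$ ($F = - \frac{12}{6} = \left(-12\right) \frac{1}{6} = -2$)
$F 46 + o = \left(-2\right) 46 - 56 = -92 - 56 = -148$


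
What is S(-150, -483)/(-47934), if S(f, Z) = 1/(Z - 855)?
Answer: 1/64135692 ≈ 1.5592e-8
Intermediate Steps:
S(f, Z) = 1/(-855 + Z)
S(-150, -483)/(-47934) = 1/(-855 - 483*(-47934)) = -1/47934/(-1338) = -1/1338*(-1/47934) = 1/64135692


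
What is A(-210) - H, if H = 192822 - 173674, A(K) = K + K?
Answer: -19568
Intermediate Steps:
A(K) = 2*K
H = 19148
A(-210) - H = 2*(-210) - 1*19148 = -420 - 19148 = -19568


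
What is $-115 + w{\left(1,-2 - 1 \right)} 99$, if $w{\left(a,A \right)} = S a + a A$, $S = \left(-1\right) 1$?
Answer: $-511$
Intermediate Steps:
$S = -1$
$w{\left(a,A \right)} = - a + A a$ ($w{\left(a,A \right)} = - a + a A = - a + A a$)
$-115 + w{\left(1,-2 - 1 \right)} 99 = -115 + 1 \left(-1 - 3\right) 99 = -115 + 1 \left(-4\right) 99 = -115 - 396 = -511$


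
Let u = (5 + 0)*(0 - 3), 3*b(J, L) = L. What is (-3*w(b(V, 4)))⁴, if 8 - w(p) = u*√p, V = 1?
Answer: 16952976 + 9434880*√3 ≈ 3.3295e+7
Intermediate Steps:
b(J, L) = L/3
u = -15 (u = 5*(-3) = -15)
w(p) = 8 + 15*√p (w(p) = 8 - (-15)*√p = 8 + 15*√p)
(-3*w(b(V, 4)))⁴ = (-3*(8 + 15*√((⅓)*4)))⁴ = (-3*(8 + 15*√(4/3)))⁴ = (-3*(8 + 15*(2*√3/3)))⁴ = (-3*(8 + 10*√3))⁴ = (-24 - 30*√3)⁴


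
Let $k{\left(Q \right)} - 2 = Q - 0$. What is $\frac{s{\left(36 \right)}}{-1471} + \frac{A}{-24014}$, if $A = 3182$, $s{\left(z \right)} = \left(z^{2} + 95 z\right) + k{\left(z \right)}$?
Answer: $- \frac{59421639}{17662297} \approx -3.3643$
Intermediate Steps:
$k{\left(Q \right)} = 2 + Q$ ($k{\left(Q \right)} = 2 + \left(Q - 0\right) = 2 + \left(Q + 0\right) = 2 + Q$)
$s{\left(z \right)} = 2 + z^{2} + 96 z$ ($s{\left(z \right)} = \left(z^{2} + 95 z\right) + \left(2 + z\right) = 2 + z^{2} + 96 z$)
$\frac{s{\left(36 \right)}}{-1471} + \frac{A}{-24014} = \frac{2 + 36^{2} + 96 \cdot 36}{-1471} + \frac{3182}{-24014} = \left(2 + 1296 + 3456\right) \left(- \frac{1}{1471}\right) + 3182 \left(- \frac{1}{24014}\right) = 4754 \left(- \frac{1}{1471}\right) - \frac{1591}{12007} = - \frac{4754}{1471} - \frac{1591}{12007} = - \frac{59421639}{17662297}$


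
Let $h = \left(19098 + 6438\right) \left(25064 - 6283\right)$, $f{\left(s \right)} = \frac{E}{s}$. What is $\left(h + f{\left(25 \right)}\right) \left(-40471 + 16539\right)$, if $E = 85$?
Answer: $- \frac{57387933177404}{5} \approx -1.1478 \cdot 10^{13}$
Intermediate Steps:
$f{\left(s \right)} = \frac{85}{s}$
$h = 479591616$ ($h = 25536 \cdot 18781 = 479591616$)
$\left(h + f{\left(25 \right)}\right) \left(-40471 + 16539\right) = \left(479591616 + \frac{85}{25}\right) \left(-40471 + 16539\right) = \left(479591616 + 85 \cdot \frac{1}{25}\right) \left(-23932\right) = \left(479591616 + \frac{17}{5}\right) \left(-23932\right) = \frac{2397958097}{5} \left(-23932\right) = - \frac{57387933177404}{5}$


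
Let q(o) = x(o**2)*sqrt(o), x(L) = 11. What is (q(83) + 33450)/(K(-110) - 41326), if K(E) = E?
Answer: -5575/6906 - 11*sqrt(83)/41436 ≈ -0.80969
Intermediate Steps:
q(o) = 11*sqrt(o)
(q(83) + 33450)/(K(-110) - 41326) = (11*sqrt(83) + 33450)/(-110 - 41326) = (33450 + 11*sqrt(83))/(-41436) = (33450 + 11*sqrt(83))*(-1/41436) = -5575/6906 - 11*sqrt(83)/41436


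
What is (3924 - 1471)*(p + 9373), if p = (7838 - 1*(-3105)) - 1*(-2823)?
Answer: 56759967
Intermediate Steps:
p = 13766 (p = (7838 + 3105) + 2823 = 10943 + 2823 = 13766)
(3924 - 1471)*(p + 9373) = (3924 - 1471)*(13766 + 9373) = 2453*23139 = 56759967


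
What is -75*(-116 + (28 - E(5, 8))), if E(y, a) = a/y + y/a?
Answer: 54135/8 ≈ 6766.9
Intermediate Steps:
-75*(-116 + (28 - E(5, 8))) = -75*(-116 + (28 - (8/5 + 5/8))) = -75*(-116 + (28 - 1*89/40)) = -75*(-116 + (28 - 89/40)) = -75*(-116 + 1031/40) = -75*(-3609/40) = 54135/8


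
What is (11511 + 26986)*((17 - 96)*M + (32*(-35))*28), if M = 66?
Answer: -1407989278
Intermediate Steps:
(11511 + 26986)*((17 - 96)*M + (32*(-35))*28) = (11511 + 26986)*((17 - 96)*66 + (32*(-35))*28) = 38497*(-79*66 - 1120*28) = 38497*(-5214 - 31360) = 38497*(-36574) = -1407989278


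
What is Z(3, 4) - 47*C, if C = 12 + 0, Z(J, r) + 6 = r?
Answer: -566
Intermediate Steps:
Z(J, r) = -6 + r
C = 12
Z(3, 4) - 47*C = (-6 + 4) - 47*12 = -2 - 564 = -566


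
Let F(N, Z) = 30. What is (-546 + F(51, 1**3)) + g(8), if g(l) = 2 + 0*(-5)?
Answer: -514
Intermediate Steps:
g(l) = 2 (g(l) = 2 + 0 = 2)
(-546 + F(51, 1**3)) + g(8) = (-546 + 30) + 2 = -516 + 2 = -514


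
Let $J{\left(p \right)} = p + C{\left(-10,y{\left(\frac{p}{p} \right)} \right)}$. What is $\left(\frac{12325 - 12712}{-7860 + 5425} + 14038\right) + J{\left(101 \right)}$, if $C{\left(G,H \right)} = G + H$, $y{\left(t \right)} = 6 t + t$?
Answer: $\frac{34421547}{2435} \approx 14136.0$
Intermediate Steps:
$y{\left(t \right)} = 7 t$
$J{\left(p \right)} = -3 + p$ ($J{\left(p \right)} = p - \left(10 - 7 \frac{p}{p}\right) = p + \left(-10 + 7 \cdot 1\right) = p + \left(-10 + 7\right) = p - 3 = -3 + p$)
$\left(\frac{12325 - 12712}{-7860 + 5425} + 14038\right) + J{\left(101 \right)} = \left(\frac{12325 - 12712}{-7860 + 5425} + 14038\right) + \left(-3 + 101\right) = \left(- \frac{387}{-2435} + 14038\right) + 98 = \left(\left(-387\right) \left(- \frac{1}{2435}\right) + 14038\right) + 98 = \left(\frac{387}{2435} + 14038\right) + 98 = \frac{34182917}{2435} + 98 = \frac{34421547}{2435}$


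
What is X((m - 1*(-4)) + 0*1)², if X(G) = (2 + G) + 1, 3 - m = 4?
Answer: 36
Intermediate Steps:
m = -1 (m = 3 - 1*4 = 3 - 4 = -1)
X(G) = 3 + G
X((m - 1*(-4)) + 0*1)² = (3 + ((-1 - 1*(-4)) + 0*1))² = (3 + ((-1 + 4) + 0))² = (3 + (3 + 0))² = (3 + 3)² = 6² = 36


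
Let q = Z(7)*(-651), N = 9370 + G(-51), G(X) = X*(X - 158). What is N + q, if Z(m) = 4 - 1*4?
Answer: 20029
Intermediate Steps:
G(X) = X*(-158 + X)
Z(m) = 0 (Z(m) = 4 - 4 = 0)
N = 20029 (N = 9370 - 51*(-158 - 51) = 9370 - 51*(-209) = 9370 + 10659 = 20029)
q = 0 (q = 0*(-651) = 0)
N + q = 20029 + 0 = 20029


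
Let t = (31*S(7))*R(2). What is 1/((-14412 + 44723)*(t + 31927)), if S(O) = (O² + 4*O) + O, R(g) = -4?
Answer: 1/652019921 ≈ 1.5337e-9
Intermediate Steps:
S(O) = O² + 5*O
t = -10416 (t = (31*(7*(5 + 7)))*(-4) = (31*(7*12))*(-4) = (31*84)*(-4) = 2604*(-4) = -10416)
1/((-14412 + 44723)*(t + 31927)) = 1/((-14412 + 44723)*(-10416 + 31927)) = 1/(30311*21511) = 1/652019921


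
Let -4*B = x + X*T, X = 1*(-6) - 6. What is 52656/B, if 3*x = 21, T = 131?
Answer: 210624/1565 ≈ 134.58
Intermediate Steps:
X = -12 (X = -6 - 6 = -12)
x = 7 (x = (1/3)*21 = 7)
B = 1565/4 (B = -(7 - 12*131)/4 = -(7 - 1572)/4 = -1/4*(-1565) = 1565/4 ≈ 391.25)
52656/B = 52656/(1565/4) = 52656*(4/1565) = 210624/1565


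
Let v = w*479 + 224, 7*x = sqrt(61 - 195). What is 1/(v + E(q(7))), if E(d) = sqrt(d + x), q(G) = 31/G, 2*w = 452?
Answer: 7/(759346 + sqrt(7)*sqrt(31 + I*sqrt(134))) ≈ 9.2183e-6 - 3.2839e-11*I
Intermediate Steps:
w = 226 (w = (1/2)*452 = 226)
x = I*sqrt(134)/7 (x = sqrt(61 - 195)/7 = sqrt(-134)/7 = (I*sqrt(134))/7 = I*sqrt(134)/7 ≈ 1.6537*I)
E(d) = sqrt(d + I*sqrt(134)/7)
v = 108478 (v = 226*479 + 224 = 108254 + 224 = 108478)
1/(v + E(q(7))) = 1/(108478 + sqrt(49*(31/7) + 7*I*sqrt(134))/7) = 1/(108478 + sqrt(217 + 7*I*sqrt(134))/7)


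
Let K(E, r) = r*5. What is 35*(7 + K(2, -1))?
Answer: 70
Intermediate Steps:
K(E, r) = 5*r
35*(7 + K(2, -1)) = 35*(7 + 5*(-1)) = 35*(7 - 5) = 35*2 = 70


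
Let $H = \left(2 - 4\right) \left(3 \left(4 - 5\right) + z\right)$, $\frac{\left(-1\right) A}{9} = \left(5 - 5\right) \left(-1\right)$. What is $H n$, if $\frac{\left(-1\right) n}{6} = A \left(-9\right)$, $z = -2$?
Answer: $0$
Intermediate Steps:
$A = 0$ ($A = - 9 \left(5 - 5\right) \left(-1\right) = - 9 \cdot 0 \left(-1\right) = \left(-9\right) 0 = 0$)
$n = 0$ ($n = - 6 \cdot 0 \left(-9\right) = \left(-6\right) 0 = 0$)
$H = 10$ ($H = \left(2 - 4\right) \left(3 \left(4 - 5\right) - 2\right) = - 2 \left(3 \left(-1\right) - 2\right) = - 2 \left(-3 - 2\right) = \left(-2\right) \left(-5\right) = 10$)
$H n = 10 \cdot 0 = 0$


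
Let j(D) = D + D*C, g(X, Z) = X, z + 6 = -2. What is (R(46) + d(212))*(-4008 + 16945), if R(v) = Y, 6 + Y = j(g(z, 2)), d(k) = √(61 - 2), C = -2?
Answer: 25874 + 12937*√59 ≈ 1.2525e+5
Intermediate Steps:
z = -8 (z = -6 - 2 = -8)
d(k) = √59
j(D) = -D (j(D) = D + D*(-2) = D - 2*D = -D)
Y = 2 (Y = -6 - 1*(-8) = -6 + 8 = 2)
R(v) = 2
(R(46) + d(212))*(-4008 + 16945) = (2 + √59)*(-4008 + 16945) = (2 + √59)*12937 = 25874 + 12937*√59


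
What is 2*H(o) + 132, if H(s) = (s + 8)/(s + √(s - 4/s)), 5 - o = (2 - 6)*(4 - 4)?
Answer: 553/4 - √105/4 ≈ 135.69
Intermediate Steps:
o = 5 (o = 5 - (2 - 6)*(4 - 4) = 5 - (-4)*0 = 5 - 1*0 = 5 + 0 = 5)
H(s) = (8 + s)/(s + √(s - 4/s))
2*H(o) + 132 = 2*((8 + 5)/(5 + √(5 - 4/5))) + 132 = 2*(13/(5 + √(5 - 4*⅕))) + 132 = 2*(13/(5 + √(5 - ⅘))) + 132 = 2*(13/(5 + √(21/5))) + 132 = 2*(13/(5 + √105/5)) + 132 = 26/(5 + √105/5) + 132 = 132 + 26/(5 + √105/5)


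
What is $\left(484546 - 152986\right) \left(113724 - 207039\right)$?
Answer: $-30939521400$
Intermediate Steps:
$\left(484546 - 152986\right) \left(113724 - 207039\right) = 331560 \left(-93315\right) = -30939521400$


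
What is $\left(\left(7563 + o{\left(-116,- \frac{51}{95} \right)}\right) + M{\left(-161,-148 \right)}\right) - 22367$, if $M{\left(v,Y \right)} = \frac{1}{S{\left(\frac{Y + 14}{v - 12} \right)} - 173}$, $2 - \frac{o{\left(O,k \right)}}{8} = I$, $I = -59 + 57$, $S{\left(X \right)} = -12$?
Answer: $- \frac{2732821}{185} \approx -14772.0$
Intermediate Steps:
$I = -2$
$o{\left(O,k \right)} = 32$ ($o{\left(O,k \right)} = 16 - -16 = 16 + 16 = 32$)
$M{\left(v,Y \right)} = - \frac{1}{185}$ ($M{\left(v,Y \right)} = \frac{1}{-12 - 173} = \frac{1}{-185} = - \frac{1}{185}$)
$\left(\left(7563 + o{\left(-116,- \frac{51}{95} \right)}\right) + M{\left(-161,-148 \right)}\right) - 22367 = \left(\left(7563 + 32\right) - \frac{1}{185}\right) - 22367 = \left(7595 - \frac{1}{185}\right) - 22367 = \frac{1405074}{185} - 22367 = - \frac{2732821}{185}$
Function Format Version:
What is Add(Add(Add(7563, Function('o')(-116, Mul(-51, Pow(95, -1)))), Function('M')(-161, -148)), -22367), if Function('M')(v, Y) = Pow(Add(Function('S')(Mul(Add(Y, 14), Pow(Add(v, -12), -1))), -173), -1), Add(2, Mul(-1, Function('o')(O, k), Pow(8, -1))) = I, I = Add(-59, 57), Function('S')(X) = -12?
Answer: Rational(-2732821, 185) ≈ -14772.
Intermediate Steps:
I = -2
Function('o')(O, k) = 32 (Function('o')(O, k) = Add(16, Mul(-8, -2)) = Add(16, 16) = 32)
Function('M')(v, Y) = Rational(-1, 185) (Function('M')(v, Y) = Pow(Add(-12, -173), -1) = Pow(-185, -1) = Rational(-1, 185))
Add(Add(Add(7563, Function('o')(-116, Mul(-51, Pow(95, -1)))), Function('M')(-161, -148)), -22367) = Add(Add(Add(7563, 32), Rational(-1, 185)), -22367) = Add(Add(7595, Rational(-1, 185)), -22367) = Add(Rational(1405074, 185), -22367) = Rational(-2732821, 185)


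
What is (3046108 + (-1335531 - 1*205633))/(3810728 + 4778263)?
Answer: 501648/2862997 ≈ 0.17522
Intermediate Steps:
(3046108 + (-1335531 - 1*205633))/(3810728 + 4778263) = (3046108 + (-1335531 - 205633))/8588991 = (3046108 - 1541164)*(1/8588991) = 1504944*(1/8588991) = 501648/2862997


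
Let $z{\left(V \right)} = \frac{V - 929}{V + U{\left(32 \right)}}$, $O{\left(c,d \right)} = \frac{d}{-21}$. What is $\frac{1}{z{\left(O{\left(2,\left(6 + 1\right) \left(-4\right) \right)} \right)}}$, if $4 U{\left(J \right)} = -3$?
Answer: $- \frac{7}{11132} \approx -0.00062882$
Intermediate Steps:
$U{\left(J \right)} = - \frac{3}{4}$ ($U{\left(J \right)} = \frac{1}{4} \left(-3\right) = - \frac{3}{4}$)
$O{\left(c,d \right)} = - \frac{d}{21}$ ($O{\left(c,d \right)} = d \left(- \frac{1}{21}\right) = - \frac{d}{21}$)
$z{\left(V \right)} = \frac{-929 + V}{- \frac{3}{4} + V}$ ($z{\left(V \right)} = \frac{V - 929}{V - \frac{3}{4}} = \frac{-929 + V}{- \frac{3}{4} + V}$)
$\frac{1}{z{\left(O{\left(2,\left(6 + 1\right) \left(-4\right) \right)} \right)}} = \frac{1}{4 \frac{1}{-3 + 4 \left(- \frac{\left(6 + 1\right) \left(-4\right)}{21}\right)} \left(-929 - \frac{\left(6 + 1\right) \left(-4\right)}{21}\right)} = \frac{1}{4 \frac{1}{-3 + 4 \left(- \frac{7 \left(-4\right)}{21}\right)} \left(-929 - \frac{7 \left(-4\right)}{21}\right)} = \frac{1}{4 \frac{1}{-3 + 4 \left(\left(- \frac{1}{21}\right) \left(-28\right)\right)} \left(-929 - - \frac{4}{3}\right)} = \frac{1}{4 \frac{1}{-3 + 4 \cdot \frac{4}{3}} \left(-929 + \frac{4}{3}\right)} = \frac{1}{4 \frac{1}{-3 + \frac{16}{3}} \left(- \frac{2783}{3}\right)} = \frac{1}{4 \frac{1}{\frac{7}{3}} \left(- \frac{2783}{3}\right)} = \frac{1}{4 \cdot \frac{3}{7} \left(- \frac{2783}{3}\right)} = \frac{1}{- \frac{11132}{7}} = - \frac{7}{11132}$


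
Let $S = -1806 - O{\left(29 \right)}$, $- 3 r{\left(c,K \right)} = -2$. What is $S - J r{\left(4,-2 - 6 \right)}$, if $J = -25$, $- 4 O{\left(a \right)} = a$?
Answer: $- \frac{21385}{12} \approx -1782.1$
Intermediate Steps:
$O{\left(a \right)} = - \frac{a}{4}$
$r{\left(c,K \right)} = \frac{2}{3}$ ($r{\left(c,K \right)} = \left(- \frac{1}{3}\right) \left(-2\right) = \frac{2}{3}$)
$S = - \frac{7195}{4}$ ($S = -1806 - \left(- \frac{1}{4}\right) 29 = -1806 - - \frac{29}{4} = -1806 + \frac{29}{4} = - \frac{7195}{4} \approx -1798.8$)
$S - J r{\left(4,-2 - 6 \right)} = - \frac{7195}{4} - \left(-25\right) \frac{2}{3} = - \frac{7195}{4} - - \frac{50}{3} = - \frac{7195}{4} + \frac{50}{3} = - \frac{21385}{12}$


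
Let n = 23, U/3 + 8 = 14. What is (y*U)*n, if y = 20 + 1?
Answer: 8694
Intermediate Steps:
U = 18 (U = -24 + 3*14 = -24 + 42 = 18)
y = 21
(y*U)*n = (21*18)*23 = 378*23 = 8694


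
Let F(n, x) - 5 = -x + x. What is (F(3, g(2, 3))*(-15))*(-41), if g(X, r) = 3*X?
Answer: 3075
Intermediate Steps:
F(n, x) = 5 (F(n, x) = 5 + (-x + x) = 5 + 0 = 5)
(F(3, g(2, 3))*(-15))*(-41) = (5*(-15))*(-41) = -75*(-41) = 3075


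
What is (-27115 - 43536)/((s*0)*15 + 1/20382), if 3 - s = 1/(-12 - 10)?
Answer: -1440008682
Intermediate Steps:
s = 67/22 (s = 3 - 1/(-12 - 10) = 3 - 1/(-22) = 3 - 1*(-1/22) = 3 + 1/22 = 67/22 ≈ 3.0455)
(-27115 - 43536)/((s*0)*15 + 1/20382) = (-27115 - 43536)/(((67/22)*0)*15 + 1/20382) = -70651/(0*15 + 1/20382) = -70651/(0 + 1/20382) = -70651/1/20382 = -70651*20382 = -1440008682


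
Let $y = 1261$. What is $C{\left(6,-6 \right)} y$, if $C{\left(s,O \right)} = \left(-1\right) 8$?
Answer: $-10088$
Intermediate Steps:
$C{\left(s,O \right)} = -8$
$C{\left(6,-6 \right)} y = \left(-8\right) 1261 = -10088$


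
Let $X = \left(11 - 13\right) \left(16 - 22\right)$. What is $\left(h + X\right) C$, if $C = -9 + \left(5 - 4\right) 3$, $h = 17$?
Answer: $-174$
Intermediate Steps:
$X = 12$ ($X = \left(-2\right) \left(-6\right) = 12$)
$C = -6$ ($C = -9 + 1 \cdot 3 = -9 + 3 = -6$)
$\left(h + X\right) C = \left(17 + 12\right) \left(-6\right) = 29 \left(-6\right) = -174$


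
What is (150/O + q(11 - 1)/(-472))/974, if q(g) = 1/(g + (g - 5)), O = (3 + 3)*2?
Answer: 88499/6895920 ≈ 0.012834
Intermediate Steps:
O = 12 (O = 6*2 = 12)
q(g) = 1/(-5 + 2*g) (q(g) = 1/(g + (-5 + g)) = 1/(-5 + 2*g))
(150/O + q(11 - 1)/(-472))/974 = (150/12 + 1/(-5 + 2*(11 - 1)*(-472)))/974 = (150*(1/12) - 1/472/(-5 + 2*10))*(1/974) = (25/2 - 1/472/(-5 + 20))*(1/974) = (25/2 - 1/472/15)*(1/974) = (25/2 + (1/15)*(-1/472))*(1/974) = (25/2 - 1/7080)*(1/974) = (88499/7080)*(1/974) = 88499/6895920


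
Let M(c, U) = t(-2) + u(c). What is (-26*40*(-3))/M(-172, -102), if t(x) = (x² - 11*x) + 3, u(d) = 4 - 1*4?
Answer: 3120/29 ≈ 107.59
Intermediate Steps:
u(d) = 0 (u(d) = 4 - 4 = 0)
t(x) = 3 + x² - 11*x
M(c, U) = 29 (M(c, U) = (3 + (-2)² - 11*(-2)) + 0 = (3 + 4 + 22) + 0 = 29 + 0 = 29)
(-26*40*(-3))/M(-172, -102) = (-26*40*(-3))/29 = -1040*(-3)*(1/29) = 3120*(1/29) = 3120/29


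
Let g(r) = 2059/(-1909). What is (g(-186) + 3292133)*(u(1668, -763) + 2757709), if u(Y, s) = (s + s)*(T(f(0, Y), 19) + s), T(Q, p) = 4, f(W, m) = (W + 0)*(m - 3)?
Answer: 24610448018857234/1909 ≈ 1.2892e+13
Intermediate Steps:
f(W, m) = W*(-3 + m)
g(r) = -2059/1909 (g(r) = 2059*(-1/1909) = -2059/1909)
u(Y, s) = 2*s*(4 + s) (u(Y, s) = (s + s)*(4 + s) = (2*s)*(4 + s) = 2*s*(4 + s))
(g(-186) + 3292133)*(u(1668, -763) + 2757709) = (-2059/1909 + 3292133)*(2*(-763)*(4 - 763) + 2757709) = 6284679838*(2*(-763)*(-759) + 2757709)/1909 = 6284679838*(1158234 + 2757709)/1909 = (6284679838/1909)*3915943 = 24610448018857234/1909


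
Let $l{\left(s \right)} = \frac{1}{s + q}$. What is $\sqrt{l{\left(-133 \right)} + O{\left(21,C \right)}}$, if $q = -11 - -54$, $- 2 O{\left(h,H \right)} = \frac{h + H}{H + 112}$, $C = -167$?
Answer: $\frac{i \sqrt{5830}}{66} \approx 1.1569 i$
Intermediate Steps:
$O{\left(h,H \right)} = - \frac{H + h}{2 \left(112 + H\right)}$ ($O{\left(h,H \right)} = - \frac{\left(h + H\right) \frac{1}{H + 112}}{2} = - \frac{\left(H + h\right) \frac{1}{112 + H}}{2} = - \frac{\frac{1}{112 + H} \left(H + h\right)}{2} = - \frac{H + h}{2 \left(112 + H\right)}$)
$q = 43$ ($q = -11 + 54 = 43$)
$l{\left(s \right)} = \frac{1}{43 + s}$ ($l{\left(s \right)} = \frac{1}{s + 43} = \frac{1}{43 + s}$)
$\sqrt{l{\left(-133 \right)} + O{\left(21,C \right)}} = \sqrt{\frac{1}{43 - 133} + \frac{\left(-1\right) \left(-167\right) - 21}{2 \left(112 - 167\right)}} = \sqrt{\frac{1}{-90} + \frac{167 - 21}{2 \left(-55\right)}} = \sqrt{- \frac{1}{90} + \frac{1}{2} \left(- \frac{1}{55}\right) 146} = \sqrt{- \frac{1}{90} - \frac{73}{55}} = \sqrt{- \frac{265}{198}} = \frac{i \sqrt{5830}}{66}$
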